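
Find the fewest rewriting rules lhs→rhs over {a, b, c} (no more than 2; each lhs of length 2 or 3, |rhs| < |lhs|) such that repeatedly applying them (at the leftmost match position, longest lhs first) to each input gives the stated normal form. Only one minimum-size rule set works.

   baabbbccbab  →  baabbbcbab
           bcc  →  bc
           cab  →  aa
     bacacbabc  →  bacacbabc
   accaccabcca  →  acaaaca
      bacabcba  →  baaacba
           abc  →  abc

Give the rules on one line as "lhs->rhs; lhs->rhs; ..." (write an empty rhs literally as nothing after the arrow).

  | baabbbccbab => baabbbcbab
  | bcc => bc
  | cab => aa
  | bacacbabc

cab->aa; cc->c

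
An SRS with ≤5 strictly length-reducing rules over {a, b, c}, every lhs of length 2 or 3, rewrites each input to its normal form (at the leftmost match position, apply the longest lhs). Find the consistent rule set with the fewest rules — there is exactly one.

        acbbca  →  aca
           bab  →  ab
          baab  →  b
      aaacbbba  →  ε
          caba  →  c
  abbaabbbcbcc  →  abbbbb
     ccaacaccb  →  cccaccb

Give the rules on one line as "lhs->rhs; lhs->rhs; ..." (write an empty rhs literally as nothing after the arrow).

  | acbbca => acbba => acba => aca
  | bab => ab
  | baab => aab => b
  | aaacbbba => abcbbba => abbbba => abbba => abba => aba => aa => ε

aa->; aaa->ab; ba->a; bc->b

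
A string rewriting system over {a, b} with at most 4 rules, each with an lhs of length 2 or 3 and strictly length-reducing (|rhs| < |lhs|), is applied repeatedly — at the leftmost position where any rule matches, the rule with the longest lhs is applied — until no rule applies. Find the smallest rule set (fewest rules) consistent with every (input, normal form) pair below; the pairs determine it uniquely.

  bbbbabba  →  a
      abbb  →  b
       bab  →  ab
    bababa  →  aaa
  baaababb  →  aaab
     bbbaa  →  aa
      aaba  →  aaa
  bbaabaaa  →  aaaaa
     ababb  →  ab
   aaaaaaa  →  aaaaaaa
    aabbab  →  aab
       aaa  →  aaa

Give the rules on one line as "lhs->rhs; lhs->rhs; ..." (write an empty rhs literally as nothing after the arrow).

abb->b; ba->a; bb->b

  | bbbbabba => bbbabba => bbabba => babba => abba => ba => a
  | abbb => bb => b
  | bab => ab
  | bababa => ababa => aaba => aaa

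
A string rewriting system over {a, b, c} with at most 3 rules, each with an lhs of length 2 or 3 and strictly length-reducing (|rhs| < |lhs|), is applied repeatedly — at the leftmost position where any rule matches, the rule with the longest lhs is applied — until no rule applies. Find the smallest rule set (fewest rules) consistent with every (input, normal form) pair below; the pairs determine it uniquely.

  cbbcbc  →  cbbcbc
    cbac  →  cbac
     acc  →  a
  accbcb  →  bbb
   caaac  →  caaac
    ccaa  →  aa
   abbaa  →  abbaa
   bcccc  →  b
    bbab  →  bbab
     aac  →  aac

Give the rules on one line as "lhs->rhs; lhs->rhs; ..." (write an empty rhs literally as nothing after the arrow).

abc->bb; cc->

  | cbbcbc
  | cbac
  | acc => a
  | accbcb => abcb => bbb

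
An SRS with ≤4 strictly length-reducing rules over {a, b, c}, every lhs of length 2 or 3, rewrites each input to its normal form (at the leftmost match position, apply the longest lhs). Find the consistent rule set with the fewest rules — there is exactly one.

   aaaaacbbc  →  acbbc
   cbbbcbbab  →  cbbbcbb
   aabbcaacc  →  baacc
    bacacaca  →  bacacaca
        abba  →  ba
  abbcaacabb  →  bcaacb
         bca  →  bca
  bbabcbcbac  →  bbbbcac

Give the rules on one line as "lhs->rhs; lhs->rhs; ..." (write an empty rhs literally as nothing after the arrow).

  | aaaaacbbc => aaacbbc => acbbc
  | cbbbcbbab => cbbbcbb
  | aabbcaacc => abcaacc => baacc
  | bacacaca

aaa->a; ab->; abc->b; cba->ca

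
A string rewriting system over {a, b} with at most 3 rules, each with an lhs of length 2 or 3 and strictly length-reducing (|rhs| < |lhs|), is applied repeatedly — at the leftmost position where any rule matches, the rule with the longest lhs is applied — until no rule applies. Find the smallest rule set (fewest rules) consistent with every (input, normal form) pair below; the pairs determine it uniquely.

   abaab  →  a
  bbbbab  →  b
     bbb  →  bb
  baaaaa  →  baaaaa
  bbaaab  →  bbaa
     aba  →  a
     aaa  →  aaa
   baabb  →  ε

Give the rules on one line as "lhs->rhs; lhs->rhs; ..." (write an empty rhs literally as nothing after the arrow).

  | abaab => aab => a
  | bbbbab => bbbab => bbab => b
  | bbb => bb
  | baaaaa

ab->; bab->; bbb->bb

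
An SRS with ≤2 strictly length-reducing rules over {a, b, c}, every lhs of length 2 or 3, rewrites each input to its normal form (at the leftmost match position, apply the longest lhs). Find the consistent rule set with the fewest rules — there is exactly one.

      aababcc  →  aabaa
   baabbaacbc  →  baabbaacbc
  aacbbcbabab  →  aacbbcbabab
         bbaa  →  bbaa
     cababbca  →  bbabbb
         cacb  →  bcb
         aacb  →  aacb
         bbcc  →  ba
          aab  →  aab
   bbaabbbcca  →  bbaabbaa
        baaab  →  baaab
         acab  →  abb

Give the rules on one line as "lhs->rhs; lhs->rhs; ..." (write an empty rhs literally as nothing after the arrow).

bcc->a; ca->b

  | aababcc => aabaa
  | baabbaacbc
  | aacbbcbabab
  | bbaa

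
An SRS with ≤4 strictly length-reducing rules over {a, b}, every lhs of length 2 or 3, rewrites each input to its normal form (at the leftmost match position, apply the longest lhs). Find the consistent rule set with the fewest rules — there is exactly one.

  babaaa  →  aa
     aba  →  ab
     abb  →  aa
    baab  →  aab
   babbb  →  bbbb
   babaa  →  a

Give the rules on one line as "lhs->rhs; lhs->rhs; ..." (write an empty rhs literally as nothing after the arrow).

abb->aa; ba->b; baa->aa; bba->

  | babaaa => bbaaa => aa
  | aba => ab
  | abb => aa
  | baab => aab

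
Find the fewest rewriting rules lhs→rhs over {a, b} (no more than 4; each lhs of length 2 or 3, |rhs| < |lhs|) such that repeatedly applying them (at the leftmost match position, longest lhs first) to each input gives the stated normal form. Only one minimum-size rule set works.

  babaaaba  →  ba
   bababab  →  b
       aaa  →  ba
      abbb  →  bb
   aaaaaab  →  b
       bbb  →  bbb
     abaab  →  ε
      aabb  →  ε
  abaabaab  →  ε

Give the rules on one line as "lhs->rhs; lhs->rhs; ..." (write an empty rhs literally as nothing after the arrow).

aaa->ba; ab->; aba->; bba->ab

  | babaaaba => baaba => ba
  | bababab => bbab => abb => b
  | aaa => ba
  | abbb => bb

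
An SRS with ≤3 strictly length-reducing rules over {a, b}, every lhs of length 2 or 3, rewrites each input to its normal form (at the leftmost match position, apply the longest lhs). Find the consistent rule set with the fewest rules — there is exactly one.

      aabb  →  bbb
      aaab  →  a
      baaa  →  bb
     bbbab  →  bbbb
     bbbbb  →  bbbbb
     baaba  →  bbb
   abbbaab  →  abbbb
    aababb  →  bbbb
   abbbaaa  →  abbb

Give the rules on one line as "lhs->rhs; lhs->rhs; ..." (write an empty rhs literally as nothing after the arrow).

aa->b; bab->a; bba->bb

  | aabb => bbb
  | aaab => bab => a
  | baaa => bba => bb
  | bbbab => bbbb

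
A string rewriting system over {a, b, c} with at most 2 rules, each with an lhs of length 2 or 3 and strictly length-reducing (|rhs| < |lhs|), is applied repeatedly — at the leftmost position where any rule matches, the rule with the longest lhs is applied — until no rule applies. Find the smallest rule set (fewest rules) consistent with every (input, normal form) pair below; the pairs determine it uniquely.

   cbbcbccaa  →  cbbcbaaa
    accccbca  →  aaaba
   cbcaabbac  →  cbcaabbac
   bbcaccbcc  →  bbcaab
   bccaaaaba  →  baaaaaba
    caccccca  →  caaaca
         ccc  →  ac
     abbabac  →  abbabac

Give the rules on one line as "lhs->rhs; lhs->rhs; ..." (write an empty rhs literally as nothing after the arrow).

abc->ab; cc->a

  | cbbcbccaa => cbbcbaaa
  | accccbca => aaccbca => aaabca => aaaba
  | cbcaabbac
  | bbcaccbcc => bbcaabcc => bbcaabc => bbcaab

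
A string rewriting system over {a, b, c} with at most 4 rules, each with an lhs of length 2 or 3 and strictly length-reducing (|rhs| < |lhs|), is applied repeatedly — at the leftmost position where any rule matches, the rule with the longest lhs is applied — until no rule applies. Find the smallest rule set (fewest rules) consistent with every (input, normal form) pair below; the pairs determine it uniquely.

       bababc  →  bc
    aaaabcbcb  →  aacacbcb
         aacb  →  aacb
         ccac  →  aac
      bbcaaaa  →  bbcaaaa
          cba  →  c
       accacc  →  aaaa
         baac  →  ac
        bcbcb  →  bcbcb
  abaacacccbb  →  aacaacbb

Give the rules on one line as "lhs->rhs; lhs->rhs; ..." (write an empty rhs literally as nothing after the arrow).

  | bababc => babc => bc
  | aaaabcbcb => aacacbcb
  | aacb
  | ccac => aac

aab->ca; ba->; cc->a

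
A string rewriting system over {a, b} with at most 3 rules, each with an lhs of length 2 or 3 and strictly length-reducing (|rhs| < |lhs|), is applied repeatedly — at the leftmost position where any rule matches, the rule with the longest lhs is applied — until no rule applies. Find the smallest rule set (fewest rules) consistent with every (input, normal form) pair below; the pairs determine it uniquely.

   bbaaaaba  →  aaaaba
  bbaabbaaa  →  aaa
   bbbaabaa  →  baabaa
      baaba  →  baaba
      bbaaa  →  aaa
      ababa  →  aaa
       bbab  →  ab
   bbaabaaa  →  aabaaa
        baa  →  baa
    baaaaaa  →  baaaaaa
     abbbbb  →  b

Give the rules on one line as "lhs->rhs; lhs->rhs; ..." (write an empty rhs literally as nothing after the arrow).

  | bbaaaaba => aaaaba
  | bbaabbaaa => aabbaaa => abbaaa => bbaaa => aaa
  | bbbaabaa => baabaa
  | baaba

abb->bb; bab->a; bb->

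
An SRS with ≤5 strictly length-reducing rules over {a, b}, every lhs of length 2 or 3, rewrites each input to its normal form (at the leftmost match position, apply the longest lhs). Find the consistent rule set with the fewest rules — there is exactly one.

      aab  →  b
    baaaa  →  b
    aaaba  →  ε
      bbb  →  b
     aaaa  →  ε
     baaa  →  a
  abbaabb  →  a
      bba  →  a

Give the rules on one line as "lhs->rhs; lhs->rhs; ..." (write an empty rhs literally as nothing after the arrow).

  | aab => b
  | baaaa => baa => b
  | aaaba => aba => aa => ε
  | bbb => b

aa->; ba->a; baa->b; bb->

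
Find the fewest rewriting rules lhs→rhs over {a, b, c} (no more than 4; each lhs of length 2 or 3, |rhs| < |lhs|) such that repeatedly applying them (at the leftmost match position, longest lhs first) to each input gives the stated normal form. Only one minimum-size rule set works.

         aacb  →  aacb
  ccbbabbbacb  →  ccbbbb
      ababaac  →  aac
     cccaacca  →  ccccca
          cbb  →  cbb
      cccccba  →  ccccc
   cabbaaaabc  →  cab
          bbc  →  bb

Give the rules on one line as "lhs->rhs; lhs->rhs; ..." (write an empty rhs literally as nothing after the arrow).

ba->; bc->b; caa->c

  | aacb
  | ccbbabbbacb => ccbbbbacb => ccbbbcb => ccbbbb
  | ababaac => abaac => aac
  | cccaacca => ccccca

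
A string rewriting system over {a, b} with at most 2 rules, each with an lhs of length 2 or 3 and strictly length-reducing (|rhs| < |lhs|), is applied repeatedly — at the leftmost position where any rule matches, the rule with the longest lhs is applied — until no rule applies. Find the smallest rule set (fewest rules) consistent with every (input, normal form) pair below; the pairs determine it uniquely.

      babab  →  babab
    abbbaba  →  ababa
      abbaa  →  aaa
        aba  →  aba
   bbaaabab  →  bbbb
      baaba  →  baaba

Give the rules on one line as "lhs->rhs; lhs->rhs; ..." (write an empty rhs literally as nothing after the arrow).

abb->a; bba->bb

  | babab
  | abbbaba => ababa
  | abbaa => aaa
  | aba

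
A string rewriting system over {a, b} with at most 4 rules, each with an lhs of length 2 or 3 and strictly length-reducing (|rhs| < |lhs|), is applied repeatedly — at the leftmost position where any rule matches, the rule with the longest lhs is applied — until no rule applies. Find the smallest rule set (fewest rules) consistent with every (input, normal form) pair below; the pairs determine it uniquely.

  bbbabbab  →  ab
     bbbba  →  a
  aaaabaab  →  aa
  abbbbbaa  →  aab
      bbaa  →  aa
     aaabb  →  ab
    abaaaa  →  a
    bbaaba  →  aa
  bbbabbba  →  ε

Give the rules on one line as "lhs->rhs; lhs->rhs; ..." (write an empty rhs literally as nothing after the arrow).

  | bbbabbab => babbab => bbab => ab
  | bbbba => bba => a
  | aaaabaab => ababaab => abaab => aabb => aa
  | abbbbbaa => abbbaa => abaa => aab

aaa->ab; ba->; baa->ab; bb->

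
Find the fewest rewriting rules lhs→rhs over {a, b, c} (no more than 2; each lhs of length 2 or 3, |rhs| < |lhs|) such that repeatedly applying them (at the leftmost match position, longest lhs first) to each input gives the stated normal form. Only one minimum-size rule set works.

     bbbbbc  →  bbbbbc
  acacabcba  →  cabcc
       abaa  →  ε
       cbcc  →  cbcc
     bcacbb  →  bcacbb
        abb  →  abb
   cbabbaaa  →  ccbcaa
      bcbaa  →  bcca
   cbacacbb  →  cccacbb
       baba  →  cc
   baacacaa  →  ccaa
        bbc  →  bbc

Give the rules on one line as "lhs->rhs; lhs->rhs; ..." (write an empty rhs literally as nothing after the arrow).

aca->; ba->c

  | bbbbbc
  | acacabcba => cabcba => cabcc
  | abaa => aca => ε
  | cbcc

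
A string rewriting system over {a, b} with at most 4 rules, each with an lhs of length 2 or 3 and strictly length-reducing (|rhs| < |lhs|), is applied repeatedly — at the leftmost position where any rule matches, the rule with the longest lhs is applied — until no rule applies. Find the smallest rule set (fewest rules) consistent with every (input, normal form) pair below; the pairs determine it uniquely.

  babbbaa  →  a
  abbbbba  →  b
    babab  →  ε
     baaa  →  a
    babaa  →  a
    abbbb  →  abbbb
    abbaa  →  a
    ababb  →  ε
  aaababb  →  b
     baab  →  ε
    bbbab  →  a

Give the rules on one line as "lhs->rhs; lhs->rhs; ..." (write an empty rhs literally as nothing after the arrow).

aa->b; aab->; ba->a; bab->a

  | babbbaa => abbaa => abaa => aaa => ba => a
  | abbbbba => abbbba => abbba => abba => aba => aa => b
  | babab => aab => ε
  | baaa => aaa => ba => a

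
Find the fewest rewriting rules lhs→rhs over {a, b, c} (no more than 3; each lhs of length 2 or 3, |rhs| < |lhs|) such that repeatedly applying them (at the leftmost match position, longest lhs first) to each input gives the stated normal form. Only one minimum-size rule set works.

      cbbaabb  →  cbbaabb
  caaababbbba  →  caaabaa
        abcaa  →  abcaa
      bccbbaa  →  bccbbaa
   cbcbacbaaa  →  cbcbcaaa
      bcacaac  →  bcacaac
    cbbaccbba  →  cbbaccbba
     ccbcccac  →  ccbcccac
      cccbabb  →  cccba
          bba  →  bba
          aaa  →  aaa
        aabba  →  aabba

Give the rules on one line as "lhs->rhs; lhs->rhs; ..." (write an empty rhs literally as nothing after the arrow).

acb->c; bab->ba

  | cbbaabb
  | caaababbbba => caaababbba => caaababba => caaababa => caaabaa
  | abcaa
  | bccbbaa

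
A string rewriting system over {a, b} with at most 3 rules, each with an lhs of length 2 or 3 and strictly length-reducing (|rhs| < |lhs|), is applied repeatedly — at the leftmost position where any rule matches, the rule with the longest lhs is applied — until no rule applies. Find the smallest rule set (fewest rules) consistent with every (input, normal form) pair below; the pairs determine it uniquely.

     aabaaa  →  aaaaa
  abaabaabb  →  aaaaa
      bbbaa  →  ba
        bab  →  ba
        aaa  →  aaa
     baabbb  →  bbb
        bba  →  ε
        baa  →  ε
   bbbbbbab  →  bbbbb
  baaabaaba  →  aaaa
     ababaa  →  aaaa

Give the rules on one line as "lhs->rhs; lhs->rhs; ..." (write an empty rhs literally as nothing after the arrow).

ab->a; baa->; bba->

  | aabaaa => aaaaa
  | abaabaabb => aaabaabb => aaaaabb => aaaaab => aaaaa
  | bbbaa => ba
  | bab => ba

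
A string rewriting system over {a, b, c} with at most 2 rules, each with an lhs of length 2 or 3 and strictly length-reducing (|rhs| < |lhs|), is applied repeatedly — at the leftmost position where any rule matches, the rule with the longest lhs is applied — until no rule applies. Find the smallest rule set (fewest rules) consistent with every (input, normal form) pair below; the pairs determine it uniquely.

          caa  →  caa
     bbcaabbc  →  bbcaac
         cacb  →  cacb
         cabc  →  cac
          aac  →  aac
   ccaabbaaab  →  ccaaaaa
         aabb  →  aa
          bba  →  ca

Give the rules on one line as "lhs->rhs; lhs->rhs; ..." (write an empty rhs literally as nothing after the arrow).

ab->a; bba->ca

  | caa
  | bbcaabbc => bbcaabc => bbcaac
  | cacb
  | cabc => cac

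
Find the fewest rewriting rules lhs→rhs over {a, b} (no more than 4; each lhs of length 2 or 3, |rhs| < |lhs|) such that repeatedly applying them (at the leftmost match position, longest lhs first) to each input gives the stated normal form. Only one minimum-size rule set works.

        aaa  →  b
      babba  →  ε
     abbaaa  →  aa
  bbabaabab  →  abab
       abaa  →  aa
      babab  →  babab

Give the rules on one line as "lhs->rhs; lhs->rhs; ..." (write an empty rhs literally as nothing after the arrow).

  | aaa => b
  | babba => bba => ε
  | abbaaa => baaa => aa
  | bbabaabab => baabab => abab

aaa->b; abb->b; baa->a; bba->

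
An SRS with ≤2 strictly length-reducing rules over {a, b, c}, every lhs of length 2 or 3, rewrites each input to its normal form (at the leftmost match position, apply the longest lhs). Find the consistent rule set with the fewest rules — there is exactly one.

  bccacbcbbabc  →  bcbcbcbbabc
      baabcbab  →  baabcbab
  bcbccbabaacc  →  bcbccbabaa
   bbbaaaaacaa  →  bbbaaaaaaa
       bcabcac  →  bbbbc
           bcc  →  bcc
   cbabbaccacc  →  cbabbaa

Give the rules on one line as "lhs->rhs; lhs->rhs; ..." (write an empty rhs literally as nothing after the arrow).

ac->a; ca->b

  | bccacbcbbabc => bcbcbcbbabc
  | baabcbab
  | bcbccbabaacc => bcbccbabaac => bcbccbabaa
  | bbbaaaaacaa => bbbaaaaaaa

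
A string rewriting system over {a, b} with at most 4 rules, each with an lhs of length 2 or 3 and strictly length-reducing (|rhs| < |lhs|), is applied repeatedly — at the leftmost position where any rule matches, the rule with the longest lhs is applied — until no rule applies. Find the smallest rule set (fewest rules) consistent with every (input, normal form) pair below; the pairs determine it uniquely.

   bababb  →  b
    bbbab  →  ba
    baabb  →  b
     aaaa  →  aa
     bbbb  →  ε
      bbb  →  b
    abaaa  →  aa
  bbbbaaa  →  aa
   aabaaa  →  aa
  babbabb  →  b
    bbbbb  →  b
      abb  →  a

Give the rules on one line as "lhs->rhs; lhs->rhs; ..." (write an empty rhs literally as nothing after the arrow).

aaa->aa; ab->a; baa->b; bb->

  | bababb => baabb => bbb => b
  | bbbab => bab => ba
  | baabb => bbb => b
  | aaaa => aaa => aa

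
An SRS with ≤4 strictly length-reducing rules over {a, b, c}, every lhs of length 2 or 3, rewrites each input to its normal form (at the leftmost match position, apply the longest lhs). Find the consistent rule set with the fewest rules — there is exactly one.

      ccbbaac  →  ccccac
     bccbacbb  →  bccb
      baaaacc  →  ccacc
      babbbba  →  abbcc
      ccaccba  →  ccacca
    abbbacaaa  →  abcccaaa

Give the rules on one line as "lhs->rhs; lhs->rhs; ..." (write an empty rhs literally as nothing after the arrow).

  | ccbbaac => ccccac
  | bccbacbb => bccacbb => bccb
  | baaaacc => bbaacc => ccacc
  | babbbba => abbbba => abbcc

acb->; ba->a; baa->bb; bba->cc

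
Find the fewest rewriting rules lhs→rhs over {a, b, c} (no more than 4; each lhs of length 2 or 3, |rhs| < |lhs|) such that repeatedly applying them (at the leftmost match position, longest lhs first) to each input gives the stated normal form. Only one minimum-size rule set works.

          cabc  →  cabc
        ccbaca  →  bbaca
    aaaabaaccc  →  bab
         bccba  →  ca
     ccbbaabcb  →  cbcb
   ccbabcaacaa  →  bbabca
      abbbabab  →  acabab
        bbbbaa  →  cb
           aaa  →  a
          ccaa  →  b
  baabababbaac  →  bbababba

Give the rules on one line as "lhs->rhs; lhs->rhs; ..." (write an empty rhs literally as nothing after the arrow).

aa->; aac->a; bbb->c; cc->b

  | cabc
  | ccbaca => bbaca
  | aaaabaaccc => aabaaccc => baaccc => bacc => bab
  | bccba => bbba => ca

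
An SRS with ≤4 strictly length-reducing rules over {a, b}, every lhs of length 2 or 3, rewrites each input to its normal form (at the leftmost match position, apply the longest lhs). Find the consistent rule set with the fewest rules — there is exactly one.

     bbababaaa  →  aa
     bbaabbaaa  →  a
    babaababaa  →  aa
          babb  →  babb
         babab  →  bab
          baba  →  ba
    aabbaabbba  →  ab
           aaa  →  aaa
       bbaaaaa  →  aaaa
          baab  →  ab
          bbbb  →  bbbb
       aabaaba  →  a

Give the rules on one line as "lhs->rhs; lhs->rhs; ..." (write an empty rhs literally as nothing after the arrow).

  | bbababaaa => abbabaaa => aabbaaa => bbaaa => abaa => aa
  | bbaabbaaa => ababbaaa => abbaaa => aabaa => baa => a
  | babaababaa => baababaa => ababaa => abaa => aa
  | babb

aab->b; aba->a; baa->a; bba->ab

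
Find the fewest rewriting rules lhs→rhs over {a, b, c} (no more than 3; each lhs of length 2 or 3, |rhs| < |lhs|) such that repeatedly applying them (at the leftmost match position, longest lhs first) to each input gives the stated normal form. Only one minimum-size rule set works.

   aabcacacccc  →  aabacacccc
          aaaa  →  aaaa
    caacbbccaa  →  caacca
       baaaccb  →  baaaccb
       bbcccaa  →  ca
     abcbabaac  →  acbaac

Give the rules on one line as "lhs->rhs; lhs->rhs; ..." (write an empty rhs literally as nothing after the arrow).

  | aabcacacccc => aabacacccc
  | aaaa
  | caacbbccaa => caacbbcaa => caacbbaa => caacca
  | baaaccb

bba->c; bc->b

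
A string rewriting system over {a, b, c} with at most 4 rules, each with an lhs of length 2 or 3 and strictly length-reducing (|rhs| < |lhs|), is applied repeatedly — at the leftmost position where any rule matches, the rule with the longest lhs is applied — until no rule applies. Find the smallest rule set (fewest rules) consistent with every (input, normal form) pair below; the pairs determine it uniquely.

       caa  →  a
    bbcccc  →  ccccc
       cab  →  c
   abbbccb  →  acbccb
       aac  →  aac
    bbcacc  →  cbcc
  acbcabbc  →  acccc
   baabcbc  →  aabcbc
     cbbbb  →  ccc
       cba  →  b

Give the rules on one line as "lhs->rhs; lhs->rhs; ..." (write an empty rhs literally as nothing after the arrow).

ba->a; bb->c; ca->b

  | caa => ba => a
  | bbcccc => ccccc
  | cab => bb => c
  | abbbccb => acbccb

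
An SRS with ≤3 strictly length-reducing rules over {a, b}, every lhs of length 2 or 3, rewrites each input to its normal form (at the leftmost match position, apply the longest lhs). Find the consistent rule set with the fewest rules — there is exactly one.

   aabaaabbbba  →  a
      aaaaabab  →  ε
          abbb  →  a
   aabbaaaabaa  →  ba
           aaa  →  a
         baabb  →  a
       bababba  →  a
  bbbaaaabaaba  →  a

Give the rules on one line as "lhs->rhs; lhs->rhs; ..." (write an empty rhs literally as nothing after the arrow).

  | aabaaabbbba => abaaabbbba => aaabbbba => aabbbba => abbbba => bbba => aba => a
  | aaaaabab => aaaabab => aaabab => aabab => abab => ab => ε
  | abbb => bb => a
  | aabbaaaabaa => abbaaaabaa => baaaabaa => baaabaa => baabaa => babaa => baa => ba

aa->a; ab->; bb->a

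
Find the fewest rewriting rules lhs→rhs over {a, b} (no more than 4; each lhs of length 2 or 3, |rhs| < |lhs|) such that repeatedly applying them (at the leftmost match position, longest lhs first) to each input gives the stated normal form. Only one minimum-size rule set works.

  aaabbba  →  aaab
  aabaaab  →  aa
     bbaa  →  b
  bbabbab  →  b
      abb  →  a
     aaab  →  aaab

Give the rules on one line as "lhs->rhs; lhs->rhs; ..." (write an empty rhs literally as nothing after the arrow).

  | aaabbba => aaaba => aaab
  | aabaaab => aabaab => aabab => aabb => aa
  | bbaa => baa => ba => b
  | bbabbab => babbab => bbbab => bbab => bab => bb => b

abb->a; ba->b; bb->b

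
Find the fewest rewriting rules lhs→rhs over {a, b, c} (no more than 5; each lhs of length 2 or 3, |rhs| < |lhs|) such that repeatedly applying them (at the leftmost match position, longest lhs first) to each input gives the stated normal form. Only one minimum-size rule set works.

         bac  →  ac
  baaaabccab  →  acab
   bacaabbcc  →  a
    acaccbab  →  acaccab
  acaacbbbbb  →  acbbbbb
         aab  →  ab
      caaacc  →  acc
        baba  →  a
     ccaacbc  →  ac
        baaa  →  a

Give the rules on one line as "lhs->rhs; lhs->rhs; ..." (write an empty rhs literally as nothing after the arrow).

  | bac => ac
  | baaaabccab => aaaabccab => aaabccab => aabccab => abccab => acab
  | bacaabbcc => acaabbcc => aaabbcc => aabbcc => abbcc => abc => a
  | acaccbab => acaccab

aa->a; ba->a; bc->; caa->aa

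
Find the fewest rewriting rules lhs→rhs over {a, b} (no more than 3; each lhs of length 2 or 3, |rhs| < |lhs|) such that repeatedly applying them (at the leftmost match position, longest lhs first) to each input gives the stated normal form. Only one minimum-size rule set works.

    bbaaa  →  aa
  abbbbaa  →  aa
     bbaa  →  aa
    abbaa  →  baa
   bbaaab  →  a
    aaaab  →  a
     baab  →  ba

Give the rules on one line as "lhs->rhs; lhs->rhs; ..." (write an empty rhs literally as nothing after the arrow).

aaa->aa; ab->; bb->a

  | bbaaa => aaaa => aaa => aa
  | abbbbaa => bbbaa => abaa => aa
  | bbaa => aaa => aa
  | abbaa => baa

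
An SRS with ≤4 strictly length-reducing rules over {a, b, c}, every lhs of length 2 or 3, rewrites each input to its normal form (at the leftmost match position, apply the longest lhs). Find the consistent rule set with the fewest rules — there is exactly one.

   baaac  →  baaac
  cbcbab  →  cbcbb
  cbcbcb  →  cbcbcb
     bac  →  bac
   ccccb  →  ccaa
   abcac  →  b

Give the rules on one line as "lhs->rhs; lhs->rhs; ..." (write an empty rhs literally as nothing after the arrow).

  | baaac
  | cbcbab => cbcbb
  | cbcbcb
  | bac

ab->b; cac->; ccb->aa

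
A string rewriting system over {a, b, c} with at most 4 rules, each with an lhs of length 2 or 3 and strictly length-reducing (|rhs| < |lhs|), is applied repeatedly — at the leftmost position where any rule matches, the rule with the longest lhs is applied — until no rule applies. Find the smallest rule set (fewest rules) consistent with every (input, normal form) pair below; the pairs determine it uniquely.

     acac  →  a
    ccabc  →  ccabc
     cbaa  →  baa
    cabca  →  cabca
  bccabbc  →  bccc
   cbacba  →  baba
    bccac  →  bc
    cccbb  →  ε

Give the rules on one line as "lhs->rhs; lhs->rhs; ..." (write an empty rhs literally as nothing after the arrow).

  | acac => a
  | ccabc
  | cbaa => baa
  | cabca

abb->; bb->; cac->; cb->b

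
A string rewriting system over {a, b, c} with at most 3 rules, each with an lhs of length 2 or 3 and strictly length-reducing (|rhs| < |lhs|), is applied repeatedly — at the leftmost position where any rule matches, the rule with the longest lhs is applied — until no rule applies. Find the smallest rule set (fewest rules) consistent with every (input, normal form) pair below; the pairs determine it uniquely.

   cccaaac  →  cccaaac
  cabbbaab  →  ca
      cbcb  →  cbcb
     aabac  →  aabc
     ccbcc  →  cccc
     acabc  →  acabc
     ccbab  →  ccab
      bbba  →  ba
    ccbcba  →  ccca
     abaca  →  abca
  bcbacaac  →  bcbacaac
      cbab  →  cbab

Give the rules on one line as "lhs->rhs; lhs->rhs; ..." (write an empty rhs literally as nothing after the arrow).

  | cccaaac
  | cabbbaab => cabaab => cabab => cabb => ca
  | cbcb
  | aabac => aabc

aba->ab; bb->; ccb->cc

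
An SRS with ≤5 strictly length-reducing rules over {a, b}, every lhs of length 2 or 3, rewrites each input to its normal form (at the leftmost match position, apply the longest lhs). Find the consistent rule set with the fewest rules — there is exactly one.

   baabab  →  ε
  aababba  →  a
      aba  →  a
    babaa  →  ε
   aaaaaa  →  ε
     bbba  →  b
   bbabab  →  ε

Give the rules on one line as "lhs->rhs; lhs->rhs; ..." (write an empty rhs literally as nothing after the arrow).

aa->; ab->; ba->a; bba->

  | baabab => aabab => bab => ab => ε
  | aababba => babba => abba => ba => a
  | aba => a
  | babaa => abaa => aa => ε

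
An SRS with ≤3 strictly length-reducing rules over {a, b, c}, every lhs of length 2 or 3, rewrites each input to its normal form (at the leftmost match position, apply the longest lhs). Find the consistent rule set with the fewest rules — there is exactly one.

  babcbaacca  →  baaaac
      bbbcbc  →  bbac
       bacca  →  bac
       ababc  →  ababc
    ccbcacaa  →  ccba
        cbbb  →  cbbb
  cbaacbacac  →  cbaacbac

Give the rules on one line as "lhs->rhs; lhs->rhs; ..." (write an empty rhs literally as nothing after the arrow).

bcb->a; ca->

  | babcbaacca => baaaacca => baaaac
  | bbbcbc => bbac
  | bacca => bac
  | ababc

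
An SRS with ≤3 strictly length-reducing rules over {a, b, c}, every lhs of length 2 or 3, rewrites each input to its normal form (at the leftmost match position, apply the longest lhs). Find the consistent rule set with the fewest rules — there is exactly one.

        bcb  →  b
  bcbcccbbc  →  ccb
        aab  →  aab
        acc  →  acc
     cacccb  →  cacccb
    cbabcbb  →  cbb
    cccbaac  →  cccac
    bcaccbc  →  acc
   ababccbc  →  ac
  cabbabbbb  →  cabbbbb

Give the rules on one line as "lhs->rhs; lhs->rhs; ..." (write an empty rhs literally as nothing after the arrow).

  | bcb => b
  | bcbcccbbc => bcccbbc => ccbbc => ccb
  | aab
  | acc

ba->; bc->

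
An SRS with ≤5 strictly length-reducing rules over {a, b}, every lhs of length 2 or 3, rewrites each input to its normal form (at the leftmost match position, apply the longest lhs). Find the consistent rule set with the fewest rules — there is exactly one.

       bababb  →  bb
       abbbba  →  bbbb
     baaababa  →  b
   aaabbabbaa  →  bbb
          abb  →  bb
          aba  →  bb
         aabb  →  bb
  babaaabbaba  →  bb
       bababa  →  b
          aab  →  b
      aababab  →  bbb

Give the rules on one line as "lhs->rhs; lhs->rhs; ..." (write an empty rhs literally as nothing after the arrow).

  | bababb => babb => bb
  | abbbba => bbbba => bbbb
  | baaababa => baababa => bababa => baba => ba => b
  | aaabbabbaa => aabbabbaa => abbabbaa => bbabbaa => bbbaa => bbba => bbb

ab->b; aba->bb; ba->b; bab->b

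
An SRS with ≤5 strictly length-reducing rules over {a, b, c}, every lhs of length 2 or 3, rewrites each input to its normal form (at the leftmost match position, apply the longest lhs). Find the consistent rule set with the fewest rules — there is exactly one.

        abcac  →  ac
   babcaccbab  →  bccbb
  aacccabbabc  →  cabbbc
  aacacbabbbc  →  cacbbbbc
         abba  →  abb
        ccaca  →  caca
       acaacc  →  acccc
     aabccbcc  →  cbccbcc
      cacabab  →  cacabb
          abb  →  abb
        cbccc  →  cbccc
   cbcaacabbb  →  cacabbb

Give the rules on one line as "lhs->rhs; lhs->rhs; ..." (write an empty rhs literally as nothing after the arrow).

aa->c; ba->b; bca->; cca->ca

  | abcac => ac
  | babcaccbab => bbcaccbab => bccbab => bccbb
  | aacccabbabc => ccccabbabc => cccabbabc => ccabbabc => cabbabc => cabbbc
  | aacacbabbbc => ccacbabbbc => cacbabbbc => cacbbbbc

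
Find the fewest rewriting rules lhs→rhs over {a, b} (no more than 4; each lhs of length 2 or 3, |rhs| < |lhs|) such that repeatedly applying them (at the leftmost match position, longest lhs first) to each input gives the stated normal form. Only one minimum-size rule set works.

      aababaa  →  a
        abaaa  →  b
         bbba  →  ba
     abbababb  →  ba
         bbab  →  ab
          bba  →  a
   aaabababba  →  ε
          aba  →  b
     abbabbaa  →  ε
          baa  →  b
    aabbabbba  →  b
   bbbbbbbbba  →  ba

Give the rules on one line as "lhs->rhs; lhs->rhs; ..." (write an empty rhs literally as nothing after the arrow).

  | aababaa => babaa => bba => a
  | abaaa => baa => b
  | bbba => ba
  | abbababb => aababb => babb => ba

aa->; aba->b; bb->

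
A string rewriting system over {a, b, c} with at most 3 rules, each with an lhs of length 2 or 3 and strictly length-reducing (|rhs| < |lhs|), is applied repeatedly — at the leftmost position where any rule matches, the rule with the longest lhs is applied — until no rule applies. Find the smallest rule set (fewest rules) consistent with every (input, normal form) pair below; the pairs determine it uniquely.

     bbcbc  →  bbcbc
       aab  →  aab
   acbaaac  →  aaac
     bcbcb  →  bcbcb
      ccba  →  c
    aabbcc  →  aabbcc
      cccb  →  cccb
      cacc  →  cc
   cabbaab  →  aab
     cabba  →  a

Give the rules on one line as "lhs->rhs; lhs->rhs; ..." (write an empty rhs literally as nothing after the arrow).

ba->a; ca->

  | bbcbc
  | aab
  | acbaaac => acaaac => aaac
  | bcbcb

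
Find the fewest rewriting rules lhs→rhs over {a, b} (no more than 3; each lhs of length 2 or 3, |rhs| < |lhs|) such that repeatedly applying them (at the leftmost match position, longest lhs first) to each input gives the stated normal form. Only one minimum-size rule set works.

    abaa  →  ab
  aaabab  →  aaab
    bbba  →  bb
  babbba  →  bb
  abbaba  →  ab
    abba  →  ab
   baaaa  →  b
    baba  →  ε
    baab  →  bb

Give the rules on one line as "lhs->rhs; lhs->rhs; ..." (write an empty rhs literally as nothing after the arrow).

ba->; baa->b

  | abaa => ab
  | aaabab => aaab
  | bbba => bb
  | babbba => bbba => bb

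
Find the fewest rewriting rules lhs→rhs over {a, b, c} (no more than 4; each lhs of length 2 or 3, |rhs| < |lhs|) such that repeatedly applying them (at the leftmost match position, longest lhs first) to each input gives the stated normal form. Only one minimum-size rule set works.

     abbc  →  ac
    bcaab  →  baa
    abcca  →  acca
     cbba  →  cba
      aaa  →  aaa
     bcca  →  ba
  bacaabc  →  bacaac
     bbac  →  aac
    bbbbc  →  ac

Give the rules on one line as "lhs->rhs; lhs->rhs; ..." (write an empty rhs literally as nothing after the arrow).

ab->a; bb->a; bc->b; cbb->cb

  | abbc => abc => ac
  | bcaab => baab => baa
  | abcca => acca
  | cbba => cba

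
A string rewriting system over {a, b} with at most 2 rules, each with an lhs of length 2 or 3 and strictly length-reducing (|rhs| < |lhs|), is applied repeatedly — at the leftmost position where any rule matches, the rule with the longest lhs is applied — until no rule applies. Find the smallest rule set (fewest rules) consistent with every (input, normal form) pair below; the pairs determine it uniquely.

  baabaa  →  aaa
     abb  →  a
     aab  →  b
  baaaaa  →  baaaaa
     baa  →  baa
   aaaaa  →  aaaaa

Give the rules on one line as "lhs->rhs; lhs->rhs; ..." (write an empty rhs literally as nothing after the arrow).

  | baabaa => babaa => bbaa => aaa
  | abb => bb => a
  | aab => ab => b
  | baaaaa

ab->b; bb->a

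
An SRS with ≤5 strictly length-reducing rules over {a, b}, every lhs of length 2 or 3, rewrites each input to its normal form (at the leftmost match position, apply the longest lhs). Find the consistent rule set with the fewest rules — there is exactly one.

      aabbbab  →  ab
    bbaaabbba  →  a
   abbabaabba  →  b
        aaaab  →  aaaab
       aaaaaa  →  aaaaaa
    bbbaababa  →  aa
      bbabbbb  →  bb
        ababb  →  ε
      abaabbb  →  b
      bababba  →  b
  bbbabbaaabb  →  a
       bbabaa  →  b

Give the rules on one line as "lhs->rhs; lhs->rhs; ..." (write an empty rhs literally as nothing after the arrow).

  | aabbbab => ababab => abab => ab
  | bbaaabbba => babbba => bbba => a
  | abbabaabba => baabaabba => baabba => bba => b
  | aaaab

abb->ba; ba->; baa->; bbb->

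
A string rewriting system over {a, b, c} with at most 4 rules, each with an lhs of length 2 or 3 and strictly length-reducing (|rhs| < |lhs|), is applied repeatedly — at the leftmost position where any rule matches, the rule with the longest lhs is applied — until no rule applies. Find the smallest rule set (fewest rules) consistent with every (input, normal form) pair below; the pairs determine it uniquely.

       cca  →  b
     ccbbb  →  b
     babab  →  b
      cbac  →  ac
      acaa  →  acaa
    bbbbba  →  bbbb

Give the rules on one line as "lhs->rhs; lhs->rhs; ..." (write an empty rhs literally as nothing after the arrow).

  | cca => b
  | ccbbb => cbb => b
  | babab => bab => b
  | cbac => ac

ba->; cb->; cca->b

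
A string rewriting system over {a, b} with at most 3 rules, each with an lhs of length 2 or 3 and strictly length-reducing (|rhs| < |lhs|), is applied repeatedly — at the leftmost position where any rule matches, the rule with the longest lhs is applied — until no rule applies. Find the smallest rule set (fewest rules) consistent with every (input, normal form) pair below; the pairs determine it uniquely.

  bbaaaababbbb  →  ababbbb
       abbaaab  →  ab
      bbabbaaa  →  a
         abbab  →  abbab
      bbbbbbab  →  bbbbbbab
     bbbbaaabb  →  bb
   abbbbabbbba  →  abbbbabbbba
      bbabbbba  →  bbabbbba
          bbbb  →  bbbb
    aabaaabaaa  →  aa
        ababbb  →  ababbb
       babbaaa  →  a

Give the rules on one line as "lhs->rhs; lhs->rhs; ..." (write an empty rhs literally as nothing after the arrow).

aaa->; baa->aa

  | bbaaaababbbb => baaaababbbb => aaaababbbb => ababbbb
  | abbaaab => abaaab => aaaab => ab
  | bbabbaaa => bbabaaa => bbaaaa => baaaa => aaaa => a
  | abbab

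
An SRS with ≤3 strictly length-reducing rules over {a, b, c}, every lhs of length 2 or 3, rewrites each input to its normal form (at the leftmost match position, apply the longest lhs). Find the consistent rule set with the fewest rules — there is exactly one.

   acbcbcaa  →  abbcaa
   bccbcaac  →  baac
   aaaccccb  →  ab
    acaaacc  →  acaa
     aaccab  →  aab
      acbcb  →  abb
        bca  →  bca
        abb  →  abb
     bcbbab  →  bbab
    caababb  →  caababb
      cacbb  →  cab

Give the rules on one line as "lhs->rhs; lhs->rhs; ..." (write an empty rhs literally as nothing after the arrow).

  | acbcbcaa => abbcaa
  | bccbcaac => bcbaac => baac
  | aaaccccb => aaccb => ab
  | acaaacc => acaa

acc->; cb->; cbc->b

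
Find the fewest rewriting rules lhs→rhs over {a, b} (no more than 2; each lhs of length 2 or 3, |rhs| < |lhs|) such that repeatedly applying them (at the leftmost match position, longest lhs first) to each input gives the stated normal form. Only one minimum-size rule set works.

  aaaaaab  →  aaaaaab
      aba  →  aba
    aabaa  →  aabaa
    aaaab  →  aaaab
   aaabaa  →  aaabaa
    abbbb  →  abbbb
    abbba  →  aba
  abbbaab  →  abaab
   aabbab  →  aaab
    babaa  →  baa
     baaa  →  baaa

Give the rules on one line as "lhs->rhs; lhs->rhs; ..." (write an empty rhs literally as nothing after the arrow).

  | aaaaaab
  | aba
  | aabaa
  | aaaab

bab->b; bba->a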